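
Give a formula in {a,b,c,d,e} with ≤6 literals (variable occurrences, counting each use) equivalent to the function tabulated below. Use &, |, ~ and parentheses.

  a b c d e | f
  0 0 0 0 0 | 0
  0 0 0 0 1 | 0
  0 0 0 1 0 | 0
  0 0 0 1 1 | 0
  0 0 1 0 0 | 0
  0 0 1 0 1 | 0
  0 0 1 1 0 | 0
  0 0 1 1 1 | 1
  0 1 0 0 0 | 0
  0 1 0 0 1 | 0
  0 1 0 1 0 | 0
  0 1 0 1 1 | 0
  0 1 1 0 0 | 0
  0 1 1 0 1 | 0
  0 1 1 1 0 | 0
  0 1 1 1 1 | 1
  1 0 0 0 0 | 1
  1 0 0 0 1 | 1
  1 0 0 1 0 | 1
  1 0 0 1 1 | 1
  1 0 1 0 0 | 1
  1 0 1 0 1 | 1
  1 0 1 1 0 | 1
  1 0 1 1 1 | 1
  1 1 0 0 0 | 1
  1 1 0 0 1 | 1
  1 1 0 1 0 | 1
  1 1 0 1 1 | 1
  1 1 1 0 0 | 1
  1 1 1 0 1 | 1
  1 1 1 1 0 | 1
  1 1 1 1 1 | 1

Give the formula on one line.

((d & (c & e)) | a)

  (c & e) = 00000101000001010000010100000101
  (d & (c & e)) = 00000001000000010000000100000001
  ((d & (c & e)) | a) = 00000001000000011111111111111111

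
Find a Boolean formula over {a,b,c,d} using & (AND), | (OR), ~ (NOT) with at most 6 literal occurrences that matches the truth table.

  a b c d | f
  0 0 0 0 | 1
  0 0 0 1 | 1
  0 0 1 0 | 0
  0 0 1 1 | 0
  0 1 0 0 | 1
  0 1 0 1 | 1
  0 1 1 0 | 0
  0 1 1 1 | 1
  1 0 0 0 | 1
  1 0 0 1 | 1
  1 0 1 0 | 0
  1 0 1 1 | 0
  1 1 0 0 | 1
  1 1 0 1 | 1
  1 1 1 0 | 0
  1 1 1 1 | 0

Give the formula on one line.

  ~c = 1100110011001100
  ~a = 1111111100000000
  (~c | ~a) = 1111111111001100
  (d & b) = 0000010100000101
  (~c | (d & b)) = 1100110111001101
  ((~c | ~a) & (~c | (d & b))) = 1100110111001100

((~c | ~a) & (~c | (d & b)))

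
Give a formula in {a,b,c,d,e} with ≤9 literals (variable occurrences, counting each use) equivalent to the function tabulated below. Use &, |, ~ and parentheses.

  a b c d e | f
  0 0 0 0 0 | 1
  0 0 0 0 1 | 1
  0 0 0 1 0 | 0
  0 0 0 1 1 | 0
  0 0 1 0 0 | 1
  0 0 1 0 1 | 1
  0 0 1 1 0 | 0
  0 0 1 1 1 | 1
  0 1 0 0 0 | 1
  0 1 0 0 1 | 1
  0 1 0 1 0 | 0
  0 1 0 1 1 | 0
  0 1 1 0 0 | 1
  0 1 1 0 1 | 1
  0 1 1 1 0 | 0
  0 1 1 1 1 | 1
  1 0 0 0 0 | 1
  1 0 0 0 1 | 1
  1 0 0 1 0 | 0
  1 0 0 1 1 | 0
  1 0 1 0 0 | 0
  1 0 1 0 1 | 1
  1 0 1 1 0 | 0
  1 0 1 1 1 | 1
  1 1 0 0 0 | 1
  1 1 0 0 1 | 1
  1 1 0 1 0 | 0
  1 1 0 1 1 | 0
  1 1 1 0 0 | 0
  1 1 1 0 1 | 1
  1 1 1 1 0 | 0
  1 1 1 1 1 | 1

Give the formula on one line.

  ~a = 11111111111111110000000000000000
  ~c = 11110000111100001111000011110000
  (d | ~c) = 11110011111100111111001111110011
  (~a | (d | ~c)) = 11111111111111111111001111110011
  ~d = 11001100110011001100110011001100
  ((~a | (d | ~c)) & ~d) = 11001100110011001100000011000000
  (c & a) = 00000000000000000000111100001111
  (~a | (c & a)) = 11111111111111110000111100001111
  (e & (~a | (c & a))) = 01010101010101010000010100000101
  ((e & (~a | (c & a))) & c) = 00000101000001010000010100000101
  (((~a | (d | ~c)) & ~d) | ((e & (~a | (c & a))) & c)) = 11001101110011011100010111000101

(((~a | (d | ~c)) & ~d) | ((e & (~a | (c & a))) & c))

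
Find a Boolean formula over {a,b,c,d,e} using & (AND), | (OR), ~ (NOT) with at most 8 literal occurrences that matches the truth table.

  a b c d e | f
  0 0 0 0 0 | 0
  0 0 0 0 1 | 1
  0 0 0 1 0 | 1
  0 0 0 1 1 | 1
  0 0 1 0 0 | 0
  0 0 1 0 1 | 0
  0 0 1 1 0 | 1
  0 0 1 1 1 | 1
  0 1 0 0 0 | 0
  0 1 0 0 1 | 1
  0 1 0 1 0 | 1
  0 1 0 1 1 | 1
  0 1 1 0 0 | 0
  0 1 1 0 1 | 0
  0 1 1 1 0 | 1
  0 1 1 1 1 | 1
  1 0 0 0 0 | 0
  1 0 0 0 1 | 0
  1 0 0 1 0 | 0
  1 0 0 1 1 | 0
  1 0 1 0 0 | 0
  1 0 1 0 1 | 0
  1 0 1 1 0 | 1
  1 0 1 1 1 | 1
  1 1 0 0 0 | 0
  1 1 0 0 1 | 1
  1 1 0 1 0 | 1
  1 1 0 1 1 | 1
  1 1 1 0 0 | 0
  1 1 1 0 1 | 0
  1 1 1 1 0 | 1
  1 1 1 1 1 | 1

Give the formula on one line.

  ~a = 11111111111111110000000000000000
  (~a | c) = 11111111111111110000111100001111
  (b | (~a | c)) = 11111111111111110000111111111111
  ~c = 11110000111100001111000011110000
  ~d = 11001100110011001100110011001100
  (~c & ~d) = 11000000110000001100000011000000
  (e & (~c & ~d)) = 01000000010000000100000001000000
  ((e & (~c & ~d)) | d) = 01110011011100110111001101110011
  ((b | (~a | c)) & ((e & (~c & ~d)) | d)) = 01110011011100110000001101110011

((b | (~a | c)) & ((e & (~c & ~d)) | d))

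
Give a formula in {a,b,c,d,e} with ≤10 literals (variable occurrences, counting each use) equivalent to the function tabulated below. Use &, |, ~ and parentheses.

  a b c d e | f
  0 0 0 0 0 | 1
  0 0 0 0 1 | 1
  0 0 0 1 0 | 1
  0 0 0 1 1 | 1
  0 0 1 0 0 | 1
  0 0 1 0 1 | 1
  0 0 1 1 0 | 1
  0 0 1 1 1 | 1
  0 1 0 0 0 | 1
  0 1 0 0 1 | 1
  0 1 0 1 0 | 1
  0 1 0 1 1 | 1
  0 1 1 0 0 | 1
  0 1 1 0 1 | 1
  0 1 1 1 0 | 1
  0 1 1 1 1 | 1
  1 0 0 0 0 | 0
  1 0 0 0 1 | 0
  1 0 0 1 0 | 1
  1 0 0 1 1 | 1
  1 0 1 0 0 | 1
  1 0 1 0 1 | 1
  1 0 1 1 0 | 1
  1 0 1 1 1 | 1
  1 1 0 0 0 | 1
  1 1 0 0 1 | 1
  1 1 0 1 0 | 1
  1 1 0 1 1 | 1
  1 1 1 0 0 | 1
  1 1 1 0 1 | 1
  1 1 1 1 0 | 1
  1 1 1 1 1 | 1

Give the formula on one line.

((c | (d | b)) | (((~e | ~d) & ((~c | e) & c)) | ~a))

  (d | b) = 00110011111111110011001111111111
  (c | (d | b)) = 00111111111111110011111111111111
  ~e = 10101010101010101010101010101010
  ~d = 11001100110011001100110011001100
  (~e | ~d) = 11101110111011101110111011101110
  ~c = 11110000111100001111000011110000
  (~c | e) = 11110101111101011111010111110101
  ((~c | e) & c) = 00000101000001010000010100000101
  ((~e | ~d) & ((~c | e) & c)) = 00000100000001000000010000000100
  ~a = 11111111111111110000000000000000
  (((~e | ~d) & ((~c | e) & c)) | ~a) = 11111111111111110000010000000100
  ((c | (d | b)) | (((~e | ~d) & ((~c | e) & c)) | ~a)) = 11111111111111110011111111111111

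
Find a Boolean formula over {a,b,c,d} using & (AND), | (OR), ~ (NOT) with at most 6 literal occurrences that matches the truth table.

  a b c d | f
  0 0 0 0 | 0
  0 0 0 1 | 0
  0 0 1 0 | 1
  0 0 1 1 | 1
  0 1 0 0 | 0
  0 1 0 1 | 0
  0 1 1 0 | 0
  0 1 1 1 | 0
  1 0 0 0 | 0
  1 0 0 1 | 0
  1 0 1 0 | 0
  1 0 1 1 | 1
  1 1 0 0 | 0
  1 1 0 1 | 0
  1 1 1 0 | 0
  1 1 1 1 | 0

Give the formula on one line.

((~b | (b & ~c)) & ((~a | d) & c))

  ~b = 1111000011110000
  ~c = 1100110011001100
  (b & ~c) = 0000110000001100
  (~b | (b & ~c)) = 1111110011111100
  ~a = 1111111100000000
  (~a | d) = 1111111101010101
  ((~a | d) & c) = 0011001100010001
  ((~b | (b & ~c)) & ((~a | d) & c)) = 0011000000010000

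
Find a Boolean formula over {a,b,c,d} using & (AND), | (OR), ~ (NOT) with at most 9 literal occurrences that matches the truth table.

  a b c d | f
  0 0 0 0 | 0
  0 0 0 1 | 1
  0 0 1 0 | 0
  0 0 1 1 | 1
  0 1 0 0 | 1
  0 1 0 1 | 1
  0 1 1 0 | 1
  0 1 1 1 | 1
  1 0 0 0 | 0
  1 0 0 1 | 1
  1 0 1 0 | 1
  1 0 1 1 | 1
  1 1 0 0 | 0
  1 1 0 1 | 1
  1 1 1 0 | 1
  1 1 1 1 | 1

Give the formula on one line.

(d | ((b & ~a) | ((b | a) & ((c & ~d) | d))))

  ~a = 1111111100000000
  (b & ~a) = 0000111100000000
  (b | a) = 0000111111111111
  ~d = 1010101010101010
  (c & ~d) = 0010001000100010
  ((c & ~d) | d) = 0111011101110111
  ((b | a) & ((c & ~d) | d)) = 0000011101110111
  ((b & ~a) | ((b | a) & ((c & ~d) | d))) = 0000111101110111
  (d | ((b & ~a) | ((b | a) & ((c & ~d) | d)))) = 0101111101110111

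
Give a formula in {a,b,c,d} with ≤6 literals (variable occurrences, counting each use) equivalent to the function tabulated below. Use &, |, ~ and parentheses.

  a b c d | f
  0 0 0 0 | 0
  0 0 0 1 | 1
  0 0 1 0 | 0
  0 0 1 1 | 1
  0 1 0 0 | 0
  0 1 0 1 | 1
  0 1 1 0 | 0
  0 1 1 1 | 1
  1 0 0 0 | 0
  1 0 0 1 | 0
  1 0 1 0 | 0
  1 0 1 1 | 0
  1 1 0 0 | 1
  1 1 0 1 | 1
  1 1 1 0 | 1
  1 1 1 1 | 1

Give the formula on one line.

  ~a = 1111111100000000
  (d & ~a) = 0101010100000000
  (b | (d & ~a)) = 0101111100001111
  ~b = 1111000011110000
  (d | a) = 0101010111111111
  (~b | (d | a)) = 1111010111111111
  ((b | (d & ~a)) & (~b | (d | a))) = 0101010100001111

((b | (d & ~a)) & (~b | (d | a)))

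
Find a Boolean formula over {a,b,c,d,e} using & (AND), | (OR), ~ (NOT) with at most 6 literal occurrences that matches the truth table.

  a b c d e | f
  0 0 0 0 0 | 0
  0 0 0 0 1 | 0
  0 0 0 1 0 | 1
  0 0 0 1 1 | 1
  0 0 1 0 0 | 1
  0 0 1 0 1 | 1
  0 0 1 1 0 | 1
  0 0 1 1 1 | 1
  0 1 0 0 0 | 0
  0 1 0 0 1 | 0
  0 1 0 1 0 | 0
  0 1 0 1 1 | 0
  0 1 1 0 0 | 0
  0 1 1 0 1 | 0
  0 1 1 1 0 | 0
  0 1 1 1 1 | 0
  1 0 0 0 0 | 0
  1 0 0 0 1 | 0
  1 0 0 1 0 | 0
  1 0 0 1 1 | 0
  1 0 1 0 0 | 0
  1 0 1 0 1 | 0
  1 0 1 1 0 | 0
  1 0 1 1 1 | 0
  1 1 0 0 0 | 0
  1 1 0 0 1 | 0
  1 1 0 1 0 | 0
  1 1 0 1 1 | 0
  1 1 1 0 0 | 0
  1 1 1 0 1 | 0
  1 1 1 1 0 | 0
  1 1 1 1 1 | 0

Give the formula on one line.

  (d | c) = 00111111001111110011111100111111
  (a | (d | c)) = 00111111001111111111111111111111
  ~b = 11111111000000001111111100000000
  ~a = 11111111111111110000000000000000
  (~b & ~a) = 11111111000000000000000000000000
  ((a | (d | c)) & (~b & ~a)) = 00111111000000000000000000000000

((a | (d | c)) & (~b & ~a))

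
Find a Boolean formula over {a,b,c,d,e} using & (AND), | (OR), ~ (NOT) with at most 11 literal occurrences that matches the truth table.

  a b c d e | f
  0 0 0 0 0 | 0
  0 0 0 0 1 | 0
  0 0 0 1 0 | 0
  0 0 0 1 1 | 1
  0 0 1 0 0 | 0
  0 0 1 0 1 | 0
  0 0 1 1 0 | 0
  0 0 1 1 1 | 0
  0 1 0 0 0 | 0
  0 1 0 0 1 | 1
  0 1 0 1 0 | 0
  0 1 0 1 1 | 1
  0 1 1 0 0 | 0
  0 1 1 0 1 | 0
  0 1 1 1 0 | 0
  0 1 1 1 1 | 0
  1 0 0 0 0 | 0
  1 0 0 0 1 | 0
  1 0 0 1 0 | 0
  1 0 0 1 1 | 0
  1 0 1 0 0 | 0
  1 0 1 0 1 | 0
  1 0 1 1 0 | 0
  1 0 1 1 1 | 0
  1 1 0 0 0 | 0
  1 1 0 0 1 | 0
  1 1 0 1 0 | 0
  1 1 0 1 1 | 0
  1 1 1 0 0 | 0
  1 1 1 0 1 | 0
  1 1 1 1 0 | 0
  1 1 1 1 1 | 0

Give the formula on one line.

(((e | a) & (~a & (~e | ~c))) & ((c & a) | (b | d)))

  (e | a) = 01010101010101011111111111111111
  ~a = 11111111111111110000000000000000
  ~e = 10101010101010101010101010101010
  ~c = 11110000111100001111000011110000
  (~e | ~c) = 11111010111110101111101011111010
  (~a & (~e | ~c)) = 11111010111110100000000000000000
  ((e | a) & (~a & (~e | ~c))) = 01010000010100000000000000000000
  (c & a) = 00000000000000000000111100001111
  (b | d) = 00110011111111110011001111111111
  ((c & a) | (b | d)) = 00110011111111110011111111111111
  (((e | a) & (~a & (~e | ~c))) & ((c & a) | (b | d))) = 00010000010100000000000000000000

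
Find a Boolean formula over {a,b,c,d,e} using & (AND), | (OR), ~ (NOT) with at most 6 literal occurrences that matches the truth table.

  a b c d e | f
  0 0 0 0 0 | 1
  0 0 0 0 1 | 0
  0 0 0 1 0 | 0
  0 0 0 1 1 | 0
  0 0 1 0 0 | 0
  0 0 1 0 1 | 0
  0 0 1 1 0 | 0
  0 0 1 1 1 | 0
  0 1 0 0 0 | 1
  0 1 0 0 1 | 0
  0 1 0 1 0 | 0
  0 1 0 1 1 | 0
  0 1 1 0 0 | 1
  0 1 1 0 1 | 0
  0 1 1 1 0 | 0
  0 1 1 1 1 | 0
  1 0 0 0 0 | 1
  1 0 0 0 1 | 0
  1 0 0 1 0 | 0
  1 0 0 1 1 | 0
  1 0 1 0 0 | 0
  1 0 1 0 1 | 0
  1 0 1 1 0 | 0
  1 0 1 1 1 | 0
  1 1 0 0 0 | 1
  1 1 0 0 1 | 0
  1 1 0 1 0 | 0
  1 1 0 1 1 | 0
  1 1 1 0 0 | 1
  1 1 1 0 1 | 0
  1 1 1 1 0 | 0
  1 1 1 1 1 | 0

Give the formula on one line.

((~e & ~d) & (~c | b))

  ~e = 10101010101010101010101010101010
  ~d = 11001100110011001100110011001100
  (~e & ~d) = 10001000100010001000100010001000
  ~c = 11110000111100001111000011110000
  (~c | b) = 11110000111111111111000011111111
  ((~e & ~d) & (~c | b)) = 10000000100010001000000010001000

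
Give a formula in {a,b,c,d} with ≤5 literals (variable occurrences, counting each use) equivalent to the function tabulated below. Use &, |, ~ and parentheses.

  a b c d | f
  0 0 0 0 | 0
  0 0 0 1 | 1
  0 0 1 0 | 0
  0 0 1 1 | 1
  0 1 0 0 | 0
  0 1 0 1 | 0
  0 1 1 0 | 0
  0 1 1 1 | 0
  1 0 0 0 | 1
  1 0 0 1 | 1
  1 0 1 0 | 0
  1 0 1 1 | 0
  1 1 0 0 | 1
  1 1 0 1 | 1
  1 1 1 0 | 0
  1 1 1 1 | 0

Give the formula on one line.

  ~c = 1100110011001100
  (a & ~c) = 0000000011001100
  ~a = 1111111100000000
  ~b = 1111000011110000
  (~a & ~b) = 1111000000000000
  ((~a & ~b) & d) = 0101000000000000
  ((a & ~c) | ((~a & ~b) & d)) = 0101000011001100

((a & ~c) | ((~a & ~b) & d))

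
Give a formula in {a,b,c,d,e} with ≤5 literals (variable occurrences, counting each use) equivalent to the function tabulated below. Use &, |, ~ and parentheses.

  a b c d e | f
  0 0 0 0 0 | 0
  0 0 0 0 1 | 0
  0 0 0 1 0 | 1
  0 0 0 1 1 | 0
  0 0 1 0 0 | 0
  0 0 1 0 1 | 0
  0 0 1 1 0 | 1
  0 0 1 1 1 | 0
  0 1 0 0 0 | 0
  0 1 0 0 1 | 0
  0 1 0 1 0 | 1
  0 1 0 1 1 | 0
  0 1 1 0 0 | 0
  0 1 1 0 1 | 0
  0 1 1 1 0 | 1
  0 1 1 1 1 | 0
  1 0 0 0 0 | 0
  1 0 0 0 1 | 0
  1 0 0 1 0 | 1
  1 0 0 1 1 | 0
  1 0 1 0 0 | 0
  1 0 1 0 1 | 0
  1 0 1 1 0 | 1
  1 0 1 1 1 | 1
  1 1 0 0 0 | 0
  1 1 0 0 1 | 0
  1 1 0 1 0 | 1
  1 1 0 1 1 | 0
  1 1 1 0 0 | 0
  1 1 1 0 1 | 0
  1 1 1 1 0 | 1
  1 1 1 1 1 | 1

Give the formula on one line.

  ~e = 10101010101010101010101010101010
  (c & a) = 00000000000000000000111100001111
  (~e | (c & a)) = 10101010101010101010111110101111
  ((~e | (c & a)) & d) = 00100010001000100010001100100011

((~e | (c & a)) & d)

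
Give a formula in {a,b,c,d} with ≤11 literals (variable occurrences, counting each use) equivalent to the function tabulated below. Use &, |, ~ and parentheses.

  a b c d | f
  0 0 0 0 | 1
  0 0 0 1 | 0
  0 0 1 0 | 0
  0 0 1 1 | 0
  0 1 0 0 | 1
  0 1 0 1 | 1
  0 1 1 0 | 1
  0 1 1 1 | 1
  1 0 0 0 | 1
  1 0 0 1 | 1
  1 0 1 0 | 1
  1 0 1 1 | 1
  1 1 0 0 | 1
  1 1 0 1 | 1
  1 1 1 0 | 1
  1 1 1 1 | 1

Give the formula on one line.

  (b | a) = 0000111111111111
  ~a = 1111111100000000
  ~d = 1010101010101010
  (~a & ~d) = 1010101000000000
  ((~a & ~d) | b) = 1010111100001111
  (~d | a) = 1010101011111111
  (((~a & ~d) | b) & (~d | a)) = 1010101000001111
  ~c = 1100110011001100
  ((((~a & ~d) | b) & (~d | a)) & ~c) = 1000100000001100
  ((b | a) | ((((~a & ~d) | b) & (~d | a)) & ~c)) = 1000111111111111

((b | a) | ((((~a & ~d) | b) & (~d | a)) & ~c))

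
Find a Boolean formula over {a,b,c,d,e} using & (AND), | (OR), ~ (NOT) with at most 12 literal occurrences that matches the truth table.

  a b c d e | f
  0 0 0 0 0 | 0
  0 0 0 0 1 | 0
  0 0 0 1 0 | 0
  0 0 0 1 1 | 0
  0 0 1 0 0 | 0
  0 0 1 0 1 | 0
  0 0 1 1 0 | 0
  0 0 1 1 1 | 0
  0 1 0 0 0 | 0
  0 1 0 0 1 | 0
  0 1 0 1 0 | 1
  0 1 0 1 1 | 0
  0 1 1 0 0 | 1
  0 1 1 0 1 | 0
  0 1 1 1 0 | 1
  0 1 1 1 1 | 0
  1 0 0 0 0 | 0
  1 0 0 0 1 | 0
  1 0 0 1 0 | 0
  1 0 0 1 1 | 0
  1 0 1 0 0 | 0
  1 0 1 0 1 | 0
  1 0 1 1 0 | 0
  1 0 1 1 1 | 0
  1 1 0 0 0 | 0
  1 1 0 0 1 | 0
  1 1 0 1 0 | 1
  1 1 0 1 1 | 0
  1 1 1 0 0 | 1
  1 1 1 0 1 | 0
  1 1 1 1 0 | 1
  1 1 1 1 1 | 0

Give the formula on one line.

((((~d & (b & c)) | (((~c | ~e) & d) & ~e)) & ~e) & b)

  ~d = 11001100110011001100110011001100
  (b & c) = 00000000000011110000000000001111
  (~d & (b & c)) = 00000000000011000000000000001100
  ~c = 11110000111100001111000011110000
  ~e = 10101010101010101010101010101010
  (~c | ~e) = 11111010111110101111101011111010
  ((~c | ~e) & d) = 00110010001100100011001000110010
  (((~c | ~e) & d) & ~e) = 00100010001000100010001000100010
  ((~d & (b & c)) | (((~c | ~e) & d) & ~e)) = 00100010001011100010001000101110
  (((~d & (b & c)) | (((~c | ~e) & d) & ~e)) & ~e) = 00100010001010100010001000101010
  ((((~d & (b & c)) | (((~c | ~e) & d) & ~e)) & ~e) & b) = 00000000001010100000000000101010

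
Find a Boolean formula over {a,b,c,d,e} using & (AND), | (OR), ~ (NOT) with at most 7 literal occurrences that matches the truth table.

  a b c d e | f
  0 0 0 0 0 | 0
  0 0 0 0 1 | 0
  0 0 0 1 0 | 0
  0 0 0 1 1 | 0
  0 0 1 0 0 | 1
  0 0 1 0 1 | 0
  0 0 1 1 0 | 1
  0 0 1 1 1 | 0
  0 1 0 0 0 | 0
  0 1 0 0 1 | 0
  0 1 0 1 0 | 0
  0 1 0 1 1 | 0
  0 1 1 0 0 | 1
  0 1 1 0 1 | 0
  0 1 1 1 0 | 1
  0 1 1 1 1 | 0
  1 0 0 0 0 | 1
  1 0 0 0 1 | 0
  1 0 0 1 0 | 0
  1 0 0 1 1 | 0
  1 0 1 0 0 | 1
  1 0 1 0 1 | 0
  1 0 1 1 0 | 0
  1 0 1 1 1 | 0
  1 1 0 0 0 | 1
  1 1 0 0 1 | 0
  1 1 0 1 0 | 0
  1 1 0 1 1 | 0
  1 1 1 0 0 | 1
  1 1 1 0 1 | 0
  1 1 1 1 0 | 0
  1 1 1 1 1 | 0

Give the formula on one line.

  ~e = 10101010101010101010101010101010
  (~e & c) = 00001010000010100000101000001010
  ((~e & c) | a) = 00001010000010101111111111111111
  ~a = 11111111111111110000000000000000
  ~d = 11001100110011001100110011001100
  (~d | e) = 11011101110111011101110111011101
  (~a | (~d | e)) = 11111111111111111101110111011101
  ((~a | (~d | e)) & ~e) = 10101010101010101000100010001000
  (((~e & c) | a) & ((~a | (~d | e)) & ~e)) = 00001010000010101000100010001000

(((~e & c) | a) & ((~a | (~d | e)) & ~e))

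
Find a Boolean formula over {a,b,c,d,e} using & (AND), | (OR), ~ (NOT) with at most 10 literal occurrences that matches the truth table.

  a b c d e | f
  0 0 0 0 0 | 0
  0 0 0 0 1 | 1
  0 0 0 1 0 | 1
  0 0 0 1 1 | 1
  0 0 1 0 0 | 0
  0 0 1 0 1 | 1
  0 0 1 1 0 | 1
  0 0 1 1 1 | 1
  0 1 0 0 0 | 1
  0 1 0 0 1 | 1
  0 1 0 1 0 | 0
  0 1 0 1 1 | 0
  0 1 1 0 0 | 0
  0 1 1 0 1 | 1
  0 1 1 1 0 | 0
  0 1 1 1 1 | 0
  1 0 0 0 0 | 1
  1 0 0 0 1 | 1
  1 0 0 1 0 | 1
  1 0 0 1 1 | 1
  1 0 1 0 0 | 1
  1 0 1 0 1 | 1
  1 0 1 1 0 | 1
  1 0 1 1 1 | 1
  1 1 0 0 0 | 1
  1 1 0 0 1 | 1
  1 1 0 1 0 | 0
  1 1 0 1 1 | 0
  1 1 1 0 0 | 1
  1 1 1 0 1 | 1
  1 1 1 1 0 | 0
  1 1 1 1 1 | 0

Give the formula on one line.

((~d | ~b) & ((e | (a | d)) | (~c & b)))

  ~d = 11001100110011001100110011001100
  ~b = 11111111000000001111111100000000
  (~d | ~b) = 11111111110011001111111111001100
  (a | d) = 00110011001100111111111111111111
  (e | (a | d)) = 01110111011101111111111111111111
  ~c = 11110000111100001111000011110000
  (~c & b) = 00000000111100000000000011110000
  ((e | (a | d)) | (~c & b)) = 01110111111101111111111111111111
  ((~d | ~b) & ((e | (a | d)) | (~c & b))) = 01110111110001001111111111001100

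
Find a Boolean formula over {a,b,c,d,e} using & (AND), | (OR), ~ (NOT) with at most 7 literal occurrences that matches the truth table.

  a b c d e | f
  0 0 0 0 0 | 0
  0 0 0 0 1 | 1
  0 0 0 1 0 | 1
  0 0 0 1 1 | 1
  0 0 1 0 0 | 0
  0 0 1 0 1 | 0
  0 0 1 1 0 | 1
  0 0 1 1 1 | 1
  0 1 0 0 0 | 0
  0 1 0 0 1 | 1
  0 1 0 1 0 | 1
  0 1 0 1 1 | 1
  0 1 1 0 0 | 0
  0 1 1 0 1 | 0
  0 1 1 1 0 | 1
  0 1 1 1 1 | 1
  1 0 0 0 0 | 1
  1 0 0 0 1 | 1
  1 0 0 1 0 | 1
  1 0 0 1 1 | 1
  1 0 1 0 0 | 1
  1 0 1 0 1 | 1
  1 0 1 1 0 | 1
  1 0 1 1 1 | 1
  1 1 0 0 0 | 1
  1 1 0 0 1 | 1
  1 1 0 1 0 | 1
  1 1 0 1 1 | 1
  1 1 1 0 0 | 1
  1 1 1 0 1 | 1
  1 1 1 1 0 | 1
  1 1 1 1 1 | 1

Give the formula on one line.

  ~c = 11110000111100001111000011110000
  (e & ~c) = 01010000010100000101000001010000
  ((e & ~c) | a) = 01010000010100001111111111111111
  (((e & ~c) | a) | d) = 01110011011100111111111111111111

(((e & ~c) | a) | d)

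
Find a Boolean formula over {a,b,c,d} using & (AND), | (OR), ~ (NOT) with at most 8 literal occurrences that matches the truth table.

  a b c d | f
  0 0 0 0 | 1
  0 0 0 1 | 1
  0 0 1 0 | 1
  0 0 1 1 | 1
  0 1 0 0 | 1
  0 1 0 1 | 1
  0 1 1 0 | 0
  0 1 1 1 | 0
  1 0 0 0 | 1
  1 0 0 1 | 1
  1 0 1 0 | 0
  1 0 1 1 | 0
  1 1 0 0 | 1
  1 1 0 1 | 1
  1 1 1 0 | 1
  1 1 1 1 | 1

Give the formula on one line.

  ~b = 1111000011110000
  ~a = 1111111100000000
  (~b & ~a) = 1111000000000000
  ~c = 1100110011001100
  (a & b) = 0000000000001111
  (c | d) = 0111011101110111
  ((a & b) & (c | d)) = 0000000000000111
  (~c | ((a & b) & (c | d))) = 1100110011001111
  ((~b & ~a) | (~c | ((a & b) & (c | d)))) = 1111110011001111

((~b & ~a) | (~c | ((a & b) & (c | d))))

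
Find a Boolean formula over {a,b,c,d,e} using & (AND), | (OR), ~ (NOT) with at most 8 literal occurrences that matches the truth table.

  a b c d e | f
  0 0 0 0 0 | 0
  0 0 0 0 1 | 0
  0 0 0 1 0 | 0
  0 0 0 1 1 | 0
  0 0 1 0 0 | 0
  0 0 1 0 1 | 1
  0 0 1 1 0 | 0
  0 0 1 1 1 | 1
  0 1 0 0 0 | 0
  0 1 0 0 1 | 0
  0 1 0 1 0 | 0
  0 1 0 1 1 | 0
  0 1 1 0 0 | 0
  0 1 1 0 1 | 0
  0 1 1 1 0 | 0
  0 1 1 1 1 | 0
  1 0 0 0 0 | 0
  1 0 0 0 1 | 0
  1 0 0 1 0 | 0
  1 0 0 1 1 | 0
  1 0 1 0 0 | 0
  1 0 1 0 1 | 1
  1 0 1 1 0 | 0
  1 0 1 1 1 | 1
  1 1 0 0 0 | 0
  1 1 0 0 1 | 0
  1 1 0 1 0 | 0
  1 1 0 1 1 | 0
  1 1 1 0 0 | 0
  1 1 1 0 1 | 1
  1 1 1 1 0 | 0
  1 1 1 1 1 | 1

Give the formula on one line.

(c & (((~b | ~e) | a) & e))

  ~b = 11111111000000001111111100000000
  ~e = 10101010101010101010101010101010
  (~b | ~e) = 11111111101010101111111110101010
  ((~b | ~e) | a) = 11111111101010101111111111111111
  (((~b | ~e) | a) & e) = 01010101000000000101010101010101
  (c & (((~b | ~e) | a) & e)) = 00000101000000000000010100000101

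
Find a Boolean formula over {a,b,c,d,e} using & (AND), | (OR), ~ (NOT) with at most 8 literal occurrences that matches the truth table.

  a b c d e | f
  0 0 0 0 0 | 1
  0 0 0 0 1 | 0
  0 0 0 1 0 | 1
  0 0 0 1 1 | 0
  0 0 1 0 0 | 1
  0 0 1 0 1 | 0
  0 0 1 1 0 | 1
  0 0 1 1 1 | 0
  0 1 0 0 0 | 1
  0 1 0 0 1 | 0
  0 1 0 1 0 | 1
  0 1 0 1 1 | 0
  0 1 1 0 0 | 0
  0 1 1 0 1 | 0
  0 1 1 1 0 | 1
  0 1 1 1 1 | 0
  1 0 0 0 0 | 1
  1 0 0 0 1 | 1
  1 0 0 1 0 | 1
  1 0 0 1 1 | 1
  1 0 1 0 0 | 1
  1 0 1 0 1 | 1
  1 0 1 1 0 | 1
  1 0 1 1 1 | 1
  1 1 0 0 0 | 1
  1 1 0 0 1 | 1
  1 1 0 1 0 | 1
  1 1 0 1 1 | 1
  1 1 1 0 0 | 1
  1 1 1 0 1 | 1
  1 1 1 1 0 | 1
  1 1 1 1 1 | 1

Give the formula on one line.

  ~e = 10101010101010101010101010101010
  ~c = 11110000111100001111000011110000
  (a | b) = 00000000111111111111111111111111
  ((a | b) & d) = 00000000001100110011001100110011
  ~b = 11111111000000001111111100000000
  (((a | b) & d) | ~b) = 11111111001100111111111100110011
  (~c | (((a | b) & d) | ~b)) = 11111111111100111111111111110011
  (~e & (~c | (((a | b) & d) | ~b))) = 10101010101000101010101010100010
  (a | (~e & (~c | (((a | b) & d) | ~b)))) = 10101010101000101111111111111111

(a | (~e & (~c | (((a | b) & d) | ~b))))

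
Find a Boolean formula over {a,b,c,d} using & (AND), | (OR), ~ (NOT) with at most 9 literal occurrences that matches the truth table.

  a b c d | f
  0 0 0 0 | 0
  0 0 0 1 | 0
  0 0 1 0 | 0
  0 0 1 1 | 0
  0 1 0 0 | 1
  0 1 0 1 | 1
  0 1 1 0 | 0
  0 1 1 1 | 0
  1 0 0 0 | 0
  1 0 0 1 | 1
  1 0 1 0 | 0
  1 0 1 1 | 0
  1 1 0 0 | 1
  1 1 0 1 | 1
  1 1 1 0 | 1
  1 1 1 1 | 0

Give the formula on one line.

((((~a | ~d) & b) & (~c | a)) | ((~c & (c | d)) & a))

  ~a = 1111111100000000
  ~d = 1010101010101010
  (~a | ~d) = 1111111110101010
  ((~a | ~d) & b) = 0000111100001010
  ~c = 1100110011001100
  (~c | a) = 1100110011111111
  (((~a | ~d) & b) & (~c | a)) = 0000110000001010
  (c | d) = 0111011101110111
  (~c & (c | d)) = 0100010001000100
  ((~c & (c | d)) & a) = 0000000001000100
  ((((~a | ~d) & b) & (~c | a)) | ((~c & (c | d)) & a)) = 0000110001001110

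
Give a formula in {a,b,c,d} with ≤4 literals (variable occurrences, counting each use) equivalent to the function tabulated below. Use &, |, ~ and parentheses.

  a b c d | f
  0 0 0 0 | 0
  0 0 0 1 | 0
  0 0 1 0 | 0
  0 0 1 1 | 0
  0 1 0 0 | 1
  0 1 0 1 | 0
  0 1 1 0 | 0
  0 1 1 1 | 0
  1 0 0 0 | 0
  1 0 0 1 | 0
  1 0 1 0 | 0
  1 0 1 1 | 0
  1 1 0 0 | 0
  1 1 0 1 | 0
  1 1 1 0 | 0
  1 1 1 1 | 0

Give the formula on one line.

  ~c = 1100110011001100
  (b & ~c) = 0000110000001100
  ~a = 1111111100000000
  ~d = 1010101010101010
  (~a & ~d) = 1010101000000000
  ((b & ~c) & (~a & ~d)) = 0000100000000000

((b & ~c) & (~a & ~d))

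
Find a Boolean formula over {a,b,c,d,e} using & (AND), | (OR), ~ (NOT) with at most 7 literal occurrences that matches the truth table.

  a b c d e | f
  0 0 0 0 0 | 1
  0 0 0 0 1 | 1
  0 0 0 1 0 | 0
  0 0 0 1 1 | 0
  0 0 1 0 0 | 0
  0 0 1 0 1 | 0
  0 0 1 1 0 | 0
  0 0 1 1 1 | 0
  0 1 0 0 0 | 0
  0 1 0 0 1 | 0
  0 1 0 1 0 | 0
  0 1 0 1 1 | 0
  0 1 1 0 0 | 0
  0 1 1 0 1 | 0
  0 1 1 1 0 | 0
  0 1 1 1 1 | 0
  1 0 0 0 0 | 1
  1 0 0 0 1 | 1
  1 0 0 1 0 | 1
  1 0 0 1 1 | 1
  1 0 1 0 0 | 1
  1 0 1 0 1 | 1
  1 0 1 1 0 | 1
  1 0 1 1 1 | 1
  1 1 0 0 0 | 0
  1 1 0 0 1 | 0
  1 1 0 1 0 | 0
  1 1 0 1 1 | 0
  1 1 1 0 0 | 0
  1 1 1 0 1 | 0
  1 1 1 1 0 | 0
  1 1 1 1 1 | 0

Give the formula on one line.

  (a | b) = 00000000111111111111111111111111
  ~a = 11111111111111110000000000000000
  ~d = 11001100110011001100110011001100
  ~c = 11110000111100001111000011110000
  (~d & ~c) = 11000000110000001100000011000000
  (~a & (~d & ~c)) = 11000000110000000000000000000000
  ((a | b) | (~a & (~d & ~c))) = 11000000111111111111111111111111
  ~b = 11111111000000001111111100000000
  (((a | b) | (~a & (~d & ~c))) & ~b) = 11000000000000001111111100000000

(((a | b) | (~a & (~d & ~c))) & ~b)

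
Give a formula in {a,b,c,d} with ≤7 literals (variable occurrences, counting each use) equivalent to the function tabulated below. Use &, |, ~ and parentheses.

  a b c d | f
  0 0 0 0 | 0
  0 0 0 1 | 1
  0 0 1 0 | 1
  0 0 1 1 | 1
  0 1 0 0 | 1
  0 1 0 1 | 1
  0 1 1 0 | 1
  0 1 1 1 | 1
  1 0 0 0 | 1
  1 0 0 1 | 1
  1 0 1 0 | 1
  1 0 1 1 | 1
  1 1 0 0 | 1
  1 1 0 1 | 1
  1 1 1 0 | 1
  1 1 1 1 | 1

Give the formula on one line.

  (a | c) = 0011001111111111
  (d | (a | c)) = 0111011111111111
  ~d = 1010101010101010
  (b & ~d) = 0000101000001010
  ((d | (a | c)) | (b & ~d)) = 0111111111111111

((d | (a | c)) | (b & ~d))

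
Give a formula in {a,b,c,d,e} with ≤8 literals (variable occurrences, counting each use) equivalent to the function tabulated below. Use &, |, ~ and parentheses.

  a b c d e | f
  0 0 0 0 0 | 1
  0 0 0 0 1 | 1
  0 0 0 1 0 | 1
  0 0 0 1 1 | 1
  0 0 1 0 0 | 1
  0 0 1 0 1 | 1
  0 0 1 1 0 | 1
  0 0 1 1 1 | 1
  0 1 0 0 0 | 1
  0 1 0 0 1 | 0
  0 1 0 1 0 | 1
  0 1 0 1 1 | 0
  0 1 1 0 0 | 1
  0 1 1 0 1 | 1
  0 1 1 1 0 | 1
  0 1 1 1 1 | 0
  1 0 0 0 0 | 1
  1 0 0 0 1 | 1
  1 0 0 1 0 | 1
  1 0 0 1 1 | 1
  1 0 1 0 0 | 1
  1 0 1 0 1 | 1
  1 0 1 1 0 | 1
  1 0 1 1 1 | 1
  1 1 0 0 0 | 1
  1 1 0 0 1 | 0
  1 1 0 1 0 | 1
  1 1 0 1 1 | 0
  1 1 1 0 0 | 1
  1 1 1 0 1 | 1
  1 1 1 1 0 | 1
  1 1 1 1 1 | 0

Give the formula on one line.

((((~d | ~a) & (c & e)) & ~d) | (~e | ~b))

  ~d = 11001100110011001100110011001100
  ~a = 11111111111111110000000000000000
  (~d | ~a) = 11111111111111111100110011001100
  (c & e) = 00000101000001010000010100000101
  ((~d | ~a) & (c & e)) = 00000101000001010000010000000100
  (((~d | ~a) & (c & e)) & ~d) = 00000100000001000000010000000100
  ~e = 10101010101010101010101010101010
  ~b = 11111111000000001111111100000000
  (~e | ~b) = 11111111101010101111111110101010
  ((((~d | ~a) & (c & e)) & ~d) | (~e | ~b)) = 11111111101011101111111110101110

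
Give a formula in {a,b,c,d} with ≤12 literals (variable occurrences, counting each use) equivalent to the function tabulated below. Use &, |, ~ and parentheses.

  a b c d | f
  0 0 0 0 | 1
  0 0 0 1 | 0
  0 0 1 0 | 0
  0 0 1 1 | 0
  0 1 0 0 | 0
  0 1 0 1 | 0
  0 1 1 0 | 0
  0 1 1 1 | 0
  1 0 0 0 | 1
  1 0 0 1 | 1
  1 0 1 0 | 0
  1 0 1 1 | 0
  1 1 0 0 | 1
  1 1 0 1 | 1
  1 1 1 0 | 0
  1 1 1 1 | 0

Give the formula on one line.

((a & ~c) | (~d & (~b & (((~c | ~b) & (b | ~c)) | b))))

  ~c = 1100110011001100
  (a & ~c) = 0000000011001100
  ~d = 1010101010101010
  ~b = 1111000011110000
  (~c | ~b) = 1111110011111100
  (b | ~c) = 1100111111001111
  ((~c | ~b) & (b | ~c)) = 1100110011001100
  (((~c | ~b) & (b | ~c)) | b) = 1100111111001111
  (~b & (((~c | ~b) & (b | ~c)) | b)) = 1100000011000000
  (~d & (~b & (((~c | ~b) & (b | ~c)) | b))) = 1000000010000000
  ((a & ~c) | (~d & (~b & (((~c | ~b) & (b | ~c)) | b)))) = 1000000011001100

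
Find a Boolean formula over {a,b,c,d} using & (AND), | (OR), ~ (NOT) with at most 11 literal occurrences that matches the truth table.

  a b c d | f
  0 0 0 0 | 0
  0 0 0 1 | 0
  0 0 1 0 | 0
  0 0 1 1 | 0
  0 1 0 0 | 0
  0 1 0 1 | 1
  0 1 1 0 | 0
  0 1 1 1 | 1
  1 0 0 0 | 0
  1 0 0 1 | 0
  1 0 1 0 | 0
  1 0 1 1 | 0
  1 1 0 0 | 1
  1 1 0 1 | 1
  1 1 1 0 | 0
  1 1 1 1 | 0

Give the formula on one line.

((((d | a) & b) & (~c | d)) & ((b & (~c | ~a)) | ~b))

  (d | a) = 0101010111111111
  ((d | a) & b) = 0000010100001111
  ~c = 1100110011001100
  (~c | d) = 1101110111011101
  (((d | a) & b) & (~c | d)) = 0000010100001101
  ~a = 1111111100000000
  (~c | ~a) = 1111111111001100
  (b & (~c | ~a)) = 0000111100001100
  ~b = 1111000011110000
  ((b & (~c | ~a)) | ~b) = 1111111111111100
  ((((d | a) & b) & (~c | d)) & ((b & (~c | ~a)) | ~b)) = 0000010100001100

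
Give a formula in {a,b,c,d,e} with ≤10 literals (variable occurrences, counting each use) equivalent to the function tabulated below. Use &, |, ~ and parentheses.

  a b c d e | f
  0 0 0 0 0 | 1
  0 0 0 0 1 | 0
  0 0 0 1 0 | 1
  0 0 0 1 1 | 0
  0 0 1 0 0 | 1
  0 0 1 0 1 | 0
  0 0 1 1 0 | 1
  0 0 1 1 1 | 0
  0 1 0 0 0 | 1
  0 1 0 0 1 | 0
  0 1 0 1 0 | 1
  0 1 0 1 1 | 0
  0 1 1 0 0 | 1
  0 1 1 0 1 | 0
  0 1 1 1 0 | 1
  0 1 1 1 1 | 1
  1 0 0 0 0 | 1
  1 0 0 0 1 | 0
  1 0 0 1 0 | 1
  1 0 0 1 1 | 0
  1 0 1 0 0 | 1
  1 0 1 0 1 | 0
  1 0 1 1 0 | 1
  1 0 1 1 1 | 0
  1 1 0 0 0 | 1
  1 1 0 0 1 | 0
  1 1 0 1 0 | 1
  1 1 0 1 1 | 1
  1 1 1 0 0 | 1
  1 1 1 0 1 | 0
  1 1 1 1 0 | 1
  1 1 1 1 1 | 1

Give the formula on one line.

(~e | ((a | c) & ((b & d) | (~a & ~c))))

  ~e = 10101010101010101010101010101010
  (a | c) = 00001111000011111111111111111111
  (b & d) = 00000000001100110000000000110011
  ~a = 11111111111111110000000000000000
  ~c = 11110000111100001111000011110000
  (~a & ~c) = 11110000111100000000000000000000
  ((b & d) | (~a & ~c)) = 11110000111100110000000000110011
  ((a | c) & ((b & d) | (~a & ~c))) = 00000000000000110000000000110011
  (~e | ((a | c) & ((b & d) | (~a & ~c)))) = 10101010101010111010101010111011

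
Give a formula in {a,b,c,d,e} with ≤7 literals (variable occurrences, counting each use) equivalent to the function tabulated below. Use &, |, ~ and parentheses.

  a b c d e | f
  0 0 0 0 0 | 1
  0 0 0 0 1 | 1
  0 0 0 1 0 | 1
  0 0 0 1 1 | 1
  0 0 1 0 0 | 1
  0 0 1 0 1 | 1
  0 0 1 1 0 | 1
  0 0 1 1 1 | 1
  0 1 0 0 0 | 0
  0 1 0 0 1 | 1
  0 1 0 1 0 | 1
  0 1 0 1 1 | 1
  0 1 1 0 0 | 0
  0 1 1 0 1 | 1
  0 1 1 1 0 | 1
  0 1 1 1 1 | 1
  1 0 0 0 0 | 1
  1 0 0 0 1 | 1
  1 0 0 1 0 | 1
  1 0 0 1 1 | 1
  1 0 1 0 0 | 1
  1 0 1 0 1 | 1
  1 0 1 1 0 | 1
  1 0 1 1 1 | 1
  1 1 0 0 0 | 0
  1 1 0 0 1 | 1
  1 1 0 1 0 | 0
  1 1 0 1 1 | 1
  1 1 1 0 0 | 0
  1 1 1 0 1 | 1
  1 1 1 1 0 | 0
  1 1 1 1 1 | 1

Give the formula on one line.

(~b | ((((a & ~b) | ~a) & d) | e))

  ~b = 11111111000000001111111100000000
  (a & ~b) = 00000000000000001111111100000000
  ~a = 11111111111111110000000000000000
  ((a & ~b) | ~a) = 11111111111111111111111100000000
  (((a & ~b) | ~a) & d) = 00110011001100110011001100000000
  ((((a & ~b) | ~a) & d) | e) = 01110111011101110111011101010101
  (~b | ((((a & ~b) | ~a) & d) | e)) = 11111111011101111111111101010101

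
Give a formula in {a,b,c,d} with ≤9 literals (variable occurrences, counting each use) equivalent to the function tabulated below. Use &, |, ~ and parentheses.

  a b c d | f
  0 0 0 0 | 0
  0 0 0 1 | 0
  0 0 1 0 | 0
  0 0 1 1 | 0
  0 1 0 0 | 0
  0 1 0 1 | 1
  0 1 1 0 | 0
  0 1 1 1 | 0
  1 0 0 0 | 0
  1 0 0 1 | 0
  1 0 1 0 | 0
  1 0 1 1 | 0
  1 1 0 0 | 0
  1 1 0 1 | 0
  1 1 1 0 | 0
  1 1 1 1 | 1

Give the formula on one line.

  ~c = 1100110011001100
  (a | ~c) = 1100110011111111
  (d & b) = 0000010100000101
  ((a | ~c) & (d & b)) = 0000010000000101
  (c & b) = 0000001100000011
  ~a = 1111111100000000
  ((c & b) | ~a) = 1111111100000011
  (((a | ~c) & (d & b)) & ((c & b) | ~a)) = 0000010000000001

(((a | ~c) & (d & b)) & ((c & b) | ~a))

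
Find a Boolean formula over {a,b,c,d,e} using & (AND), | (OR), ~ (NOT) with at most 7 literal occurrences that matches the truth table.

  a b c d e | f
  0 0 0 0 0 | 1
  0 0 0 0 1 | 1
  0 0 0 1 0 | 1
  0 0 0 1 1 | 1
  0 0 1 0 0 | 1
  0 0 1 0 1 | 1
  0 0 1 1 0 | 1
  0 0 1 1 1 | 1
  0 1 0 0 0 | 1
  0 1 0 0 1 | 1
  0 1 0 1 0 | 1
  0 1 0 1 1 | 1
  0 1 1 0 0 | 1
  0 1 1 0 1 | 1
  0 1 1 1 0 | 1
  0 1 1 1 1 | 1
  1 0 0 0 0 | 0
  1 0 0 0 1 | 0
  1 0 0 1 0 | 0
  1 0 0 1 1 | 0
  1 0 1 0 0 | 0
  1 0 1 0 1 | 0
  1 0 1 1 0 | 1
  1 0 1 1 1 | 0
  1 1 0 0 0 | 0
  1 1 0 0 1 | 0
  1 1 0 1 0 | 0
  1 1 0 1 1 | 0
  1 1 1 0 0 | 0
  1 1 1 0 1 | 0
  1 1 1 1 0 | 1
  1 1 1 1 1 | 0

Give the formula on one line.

((c & (~e & d)) | ~a)

  ~e = 10101010101010101010101010101010
  (~e & d) = 00100010001000100010001000100010
  (c & (~e & d)) = 00000010000000100000001000000010
  ~a = 11111111111111110000000000000000
  ((c & (~e & d)) | ~a) = 11111111111111110000001000000010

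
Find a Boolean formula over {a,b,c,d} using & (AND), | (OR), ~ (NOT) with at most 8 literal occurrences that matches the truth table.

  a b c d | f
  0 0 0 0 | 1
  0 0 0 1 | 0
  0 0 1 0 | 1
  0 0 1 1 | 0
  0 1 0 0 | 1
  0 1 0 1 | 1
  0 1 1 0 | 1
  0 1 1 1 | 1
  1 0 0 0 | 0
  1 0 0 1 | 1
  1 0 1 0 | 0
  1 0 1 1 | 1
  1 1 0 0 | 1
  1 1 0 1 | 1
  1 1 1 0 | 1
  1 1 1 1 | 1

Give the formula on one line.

  ~d = 1010101010101010
  ~a = 1111111100000000
  (~d & ~a) = 1010101000000000
  (a & d) = 0000000001010101
  ~b = 1111000011110000
  ((a & d) & ~b) = 0000000001010000
  (b | ((a & d) & ~b)) = 0000111101011111
  ((~d & ~a) | (b | ((a & d) & ~b))) = 1010111101011111

((~d & ~a) | (b | ((a & d) & ~b)))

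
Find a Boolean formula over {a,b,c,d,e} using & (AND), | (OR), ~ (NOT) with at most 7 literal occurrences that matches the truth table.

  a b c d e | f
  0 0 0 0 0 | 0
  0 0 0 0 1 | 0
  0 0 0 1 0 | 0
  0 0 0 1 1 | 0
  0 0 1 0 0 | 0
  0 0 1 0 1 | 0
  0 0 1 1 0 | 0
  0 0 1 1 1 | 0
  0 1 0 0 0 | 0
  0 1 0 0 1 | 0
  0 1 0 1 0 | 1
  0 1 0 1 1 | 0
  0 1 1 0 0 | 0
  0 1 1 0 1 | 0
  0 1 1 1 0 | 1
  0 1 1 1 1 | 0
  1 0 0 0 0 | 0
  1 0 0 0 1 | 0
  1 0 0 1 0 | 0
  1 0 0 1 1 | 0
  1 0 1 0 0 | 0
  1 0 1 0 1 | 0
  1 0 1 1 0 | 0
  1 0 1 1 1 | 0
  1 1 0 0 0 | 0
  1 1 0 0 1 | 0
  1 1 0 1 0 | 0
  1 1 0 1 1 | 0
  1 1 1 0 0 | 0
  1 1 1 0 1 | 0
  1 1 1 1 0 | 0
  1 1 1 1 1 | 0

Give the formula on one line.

((~e & b) & ((d | e) & ~a))

  ~e = 10101010101010101010101010101010
  (~e & b) = 00000000101010100000000010101010
  (d | e) = 01110111011101110111011101110111
  ~a = 11111111111111110000000000000000
  ((d | e) & ~a) = 01110111011101110000000000000000
  ((~e & b) & ((d | e) & ~a)) = 00000000001000100000000000000000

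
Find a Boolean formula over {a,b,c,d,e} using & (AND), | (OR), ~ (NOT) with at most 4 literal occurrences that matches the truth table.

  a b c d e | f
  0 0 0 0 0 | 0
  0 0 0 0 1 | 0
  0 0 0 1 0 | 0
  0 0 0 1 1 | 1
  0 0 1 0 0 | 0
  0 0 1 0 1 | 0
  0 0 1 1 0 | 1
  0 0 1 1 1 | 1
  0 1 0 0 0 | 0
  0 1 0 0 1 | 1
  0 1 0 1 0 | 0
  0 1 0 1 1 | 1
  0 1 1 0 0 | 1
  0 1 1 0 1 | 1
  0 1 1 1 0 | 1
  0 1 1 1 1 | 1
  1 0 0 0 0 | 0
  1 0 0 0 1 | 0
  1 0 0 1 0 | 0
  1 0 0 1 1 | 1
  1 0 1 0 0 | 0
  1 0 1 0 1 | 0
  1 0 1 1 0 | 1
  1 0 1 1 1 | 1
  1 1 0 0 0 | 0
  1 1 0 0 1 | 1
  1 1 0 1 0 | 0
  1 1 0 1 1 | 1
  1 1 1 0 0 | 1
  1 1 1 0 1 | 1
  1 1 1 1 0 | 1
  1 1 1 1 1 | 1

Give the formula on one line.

((e | c) & (d | b))

  (e | c) = 01011111010111110101111101011111
  (d | b) = 00110011111111110011001111111111
  ((e | c) & (d | b)) = 00010011010111110001001101011111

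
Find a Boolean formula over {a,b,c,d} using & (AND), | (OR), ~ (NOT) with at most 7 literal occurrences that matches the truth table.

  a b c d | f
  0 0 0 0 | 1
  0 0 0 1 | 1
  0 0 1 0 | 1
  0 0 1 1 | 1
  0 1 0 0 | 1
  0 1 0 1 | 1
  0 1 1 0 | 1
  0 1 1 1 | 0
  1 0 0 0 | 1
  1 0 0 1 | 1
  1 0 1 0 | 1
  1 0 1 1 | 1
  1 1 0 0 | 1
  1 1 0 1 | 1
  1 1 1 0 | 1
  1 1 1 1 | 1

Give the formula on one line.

  ~a = 1111111100000000
  (d & ~a) = 0101010100000000
  ~b = 1111000011110000
  ((d & ~a) & ~b) = 0101000000000000
  ~c = 1100110011001100
  (~c | a) = 1100110011111111
  ~d = 1010101010101010
  ((~c | a) | ~d) = 1110111011111111
  (((d & ~a) & ~b) | ((~c | a) | ~d)) = 1111111011111111

(((d & ~a) & ~b) | ((~c | a) | ~d))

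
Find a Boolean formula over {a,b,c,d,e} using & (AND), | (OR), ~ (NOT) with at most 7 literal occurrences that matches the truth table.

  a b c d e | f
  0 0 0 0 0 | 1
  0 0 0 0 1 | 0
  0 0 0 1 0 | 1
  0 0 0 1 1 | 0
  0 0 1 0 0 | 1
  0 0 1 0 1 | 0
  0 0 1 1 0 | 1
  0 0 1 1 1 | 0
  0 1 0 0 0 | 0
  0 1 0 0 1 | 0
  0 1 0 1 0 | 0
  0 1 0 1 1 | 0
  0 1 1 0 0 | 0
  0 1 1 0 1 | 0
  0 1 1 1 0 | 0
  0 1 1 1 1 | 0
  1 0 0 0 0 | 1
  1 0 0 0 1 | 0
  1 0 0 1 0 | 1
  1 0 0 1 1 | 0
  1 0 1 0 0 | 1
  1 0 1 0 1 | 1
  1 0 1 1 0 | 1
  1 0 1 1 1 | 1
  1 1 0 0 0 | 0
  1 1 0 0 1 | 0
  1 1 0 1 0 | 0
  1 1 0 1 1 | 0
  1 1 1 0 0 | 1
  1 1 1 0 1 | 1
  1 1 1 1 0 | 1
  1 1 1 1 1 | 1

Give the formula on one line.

  ~e = 10101010101010101010101010101010
  ~b = 11111111000000001111111100000000
  (~e & ~b) = 10101010000000001010101000000000
  (c & a) = 00000000000000000000111100001111
  ((~e & ~b) | (c & a)) = 10101010000000001010111100001111

((~e & ~b) | (c & a))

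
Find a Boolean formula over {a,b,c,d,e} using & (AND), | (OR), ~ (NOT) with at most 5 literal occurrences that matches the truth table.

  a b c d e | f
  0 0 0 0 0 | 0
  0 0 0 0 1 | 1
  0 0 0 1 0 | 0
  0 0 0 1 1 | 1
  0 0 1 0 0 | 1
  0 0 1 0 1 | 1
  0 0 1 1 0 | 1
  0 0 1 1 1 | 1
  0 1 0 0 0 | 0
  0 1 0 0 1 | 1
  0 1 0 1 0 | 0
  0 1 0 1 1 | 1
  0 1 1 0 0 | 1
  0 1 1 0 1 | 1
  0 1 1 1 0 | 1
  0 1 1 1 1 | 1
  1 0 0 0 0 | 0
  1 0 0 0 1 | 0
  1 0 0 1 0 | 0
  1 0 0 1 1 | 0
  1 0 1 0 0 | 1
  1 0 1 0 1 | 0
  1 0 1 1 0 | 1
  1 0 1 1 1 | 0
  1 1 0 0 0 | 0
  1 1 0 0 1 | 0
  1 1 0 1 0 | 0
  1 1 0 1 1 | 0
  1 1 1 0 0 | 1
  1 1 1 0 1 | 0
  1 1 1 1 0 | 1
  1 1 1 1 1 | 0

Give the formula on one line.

((~e | ~a) & (e | c))

  ~e = 10101010101010101010101010101010
  ~a = 11111111111111110000000000000000
  (~e | ~a) = 11111111111111111010101010101010
  (e | c) = 01011111010111110101111101011111
  ((~e | ~a) & (e | c)) = 01011111010111110000101000001010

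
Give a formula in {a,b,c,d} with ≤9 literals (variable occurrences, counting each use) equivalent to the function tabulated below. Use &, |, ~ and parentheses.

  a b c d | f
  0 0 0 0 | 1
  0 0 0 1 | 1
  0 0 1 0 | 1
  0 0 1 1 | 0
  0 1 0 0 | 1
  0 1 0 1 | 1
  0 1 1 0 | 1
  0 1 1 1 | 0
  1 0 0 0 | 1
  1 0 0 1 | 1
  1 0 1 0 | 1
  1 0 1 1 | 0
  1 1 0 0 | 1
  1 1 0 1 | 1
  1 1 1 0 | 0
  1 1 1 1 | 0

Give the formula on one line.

(~c | (c & (((~a & c) | (~b & a)) & (~c | ~d))))

  ~c = 1100110011001100
  ~a = 1111111100000000
  (~a & c) = 0011001100000000
  ~b = 1111000011110000
  (~b & a) = 0000000011110000
  ((~a & c) | (~b & a)) = 0011001111110000
  ~d = 1010101010101010
  (~c | ~d) = 1110111011101110
  (((~a & c) | (~b & a)) & (~c | ~d)) = 0010001011100000
  (c & (((~a & c) | (~b & a)) & (~c | ~d))) = 0010001000100000
  (~c | (c & (((~a & c) | (~b & a)) & (~c | ~d)))) = 1110111011101100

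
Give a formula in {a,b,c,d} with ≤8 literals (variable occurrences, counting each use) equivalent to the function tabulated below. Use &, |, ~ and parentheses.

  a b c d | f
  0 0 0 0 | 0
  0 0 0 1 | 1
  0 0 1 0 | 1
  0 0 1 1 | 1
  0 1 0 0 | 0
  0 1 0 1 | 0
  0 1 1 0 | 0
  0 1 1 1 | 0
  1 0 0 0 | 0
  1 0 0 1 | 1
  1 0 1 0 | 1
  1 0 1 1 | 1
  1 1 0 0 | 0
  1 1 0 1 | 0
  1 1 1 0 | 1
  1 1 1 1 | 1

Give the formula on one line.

((~b & (c | (b | d))) | (a & c))

  ~b = 1111000011110000
  (b | d) = 0101111101011111
  (c | (b | d)) = 0111111101111111
  (~b & (c | (b | d))) = 0111000001110000
  (a & c) = 0000000000110011
  ((~b & (c | (b | d))) | (a & c)) = 0111000001110011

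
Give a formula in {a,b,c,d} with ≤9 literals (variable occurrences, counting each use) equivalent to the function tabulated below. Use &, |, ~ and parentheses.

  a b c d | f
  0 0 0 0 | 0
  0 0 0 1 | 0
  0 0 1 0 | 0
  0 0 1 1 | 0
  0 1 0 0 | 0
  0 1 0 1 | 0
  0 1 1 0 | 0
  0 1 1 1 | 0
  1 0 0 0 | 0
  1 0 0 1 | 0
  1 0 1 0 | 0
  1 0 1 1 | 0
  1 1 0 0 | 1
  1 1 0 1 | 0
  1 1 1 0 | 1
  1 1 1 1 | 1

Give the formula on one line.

  ~d = 1010101010101010
  (c | ~d) = 1011101110111011
  ~a = 1111111100000000
  ((c | ~d) | ~a) = 1111111110111011
  (b & ((c | ~d) | ~a)) = 0000111100001011
  ~b = 1111000011110000
  (~b | a) = 1111000011111111
  ((b & ((c | ~d) | ~a)) & (~b | a)) = 0000000000001011

((b & ((c | ~d) | ~a)) & (~b | a))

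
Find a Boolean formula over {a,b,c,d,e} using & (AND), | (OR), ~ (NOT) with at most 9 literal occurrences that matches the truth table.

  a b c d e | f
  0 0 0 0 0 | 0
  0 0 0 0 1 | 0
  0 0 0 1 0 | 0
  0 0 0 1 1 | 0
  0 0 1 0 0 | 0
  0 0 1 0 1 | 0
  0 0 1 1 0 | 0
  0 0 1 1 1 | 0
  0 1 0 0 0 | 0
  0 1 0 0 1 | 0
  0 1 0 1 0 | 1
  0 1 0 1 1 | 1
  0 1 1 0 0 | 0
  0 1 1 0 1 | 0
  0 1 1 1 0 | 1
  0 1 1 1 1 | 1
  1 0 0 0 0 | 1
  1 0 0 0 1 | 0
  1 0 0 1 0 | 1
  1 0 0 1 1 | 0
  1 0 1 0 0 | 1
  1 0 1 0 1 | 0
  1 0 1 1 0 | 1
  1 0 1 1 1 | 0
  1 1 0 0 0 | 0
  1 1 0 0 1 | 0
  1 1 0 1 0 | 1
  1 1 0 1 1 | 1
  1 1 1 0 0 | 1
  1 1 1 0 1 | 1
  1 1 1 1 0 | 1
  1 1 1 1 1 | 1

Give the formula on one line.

(((~e & a) | b) & ((a & c) | (d | ~b)))

  ~e = 10101010101010101010101010101010
  (~e & a) = 00000000000000001010101010101010
  ((~e & a) | b) = 00000000111111111010101011111111
  (a & c) = 00000000000000000000111100001111
  ~b = 11111111000000001111111100000000
  (d | ~b) = 11111111001100111111111100110011
  ((a & c) | (d | ~b)) = 11111111001100111111111100111111
  (((~e & a) | b) & ((a & c) | (d | ~b))) = 00000000001100111010101000111111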